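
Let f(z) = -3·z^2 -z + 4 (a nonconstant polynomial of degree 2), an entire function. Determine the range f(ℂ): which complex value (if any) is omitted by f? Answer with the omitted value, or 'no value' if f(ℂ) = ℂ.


Little Picard bounds the complement of f(ℂ) to at most one point.
For every w ∈ ℂ, the equation p(z) − w = 0 is a nonconstant polynomial in z and hence has at least one root by the fundamental theorem of algebra. So p is surjective onto ℂ, omitting no value.

Omitted value: no value.


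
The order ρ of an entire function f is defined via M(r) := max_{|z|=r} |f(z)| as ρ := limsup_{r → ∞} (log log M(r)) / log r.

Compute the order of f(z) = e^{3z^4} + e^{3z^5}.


Each summand is entire of order 4 and 5 respectively (as in the single-exponential case). The order of a sum is at most the max of the orders, so ρ ≤ 5. For the lower bound: on |z|=r choose arg z so that 3z^5 is real positive; then |e^{3z^5}| = e^{3r^5} while |e^{3z^4}| ≤ e^{3r^4} = o(e^{3r^5}). So |f| ≥ e^{3r^5}(1 − o(1)) and ρ ≥ 5. Hence ρ = max(4, 5) = 5.
Therefore ρ = 5.

Order ρ = 5.


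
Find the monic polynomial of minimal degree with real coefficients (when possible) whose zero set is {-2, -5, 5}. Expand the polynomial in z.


The polynomial is p(z) = ∏_{α ∈ S} (z − α), where S = {-2, -5, 5}.
Expanding the product yields: p(z) = z^3 + 2·z^2 -25·z -50.
The resulting polynomial has degree 3 and real coefficients as required.

p(z) = z^3 + 2·z^2 -25·z -50.


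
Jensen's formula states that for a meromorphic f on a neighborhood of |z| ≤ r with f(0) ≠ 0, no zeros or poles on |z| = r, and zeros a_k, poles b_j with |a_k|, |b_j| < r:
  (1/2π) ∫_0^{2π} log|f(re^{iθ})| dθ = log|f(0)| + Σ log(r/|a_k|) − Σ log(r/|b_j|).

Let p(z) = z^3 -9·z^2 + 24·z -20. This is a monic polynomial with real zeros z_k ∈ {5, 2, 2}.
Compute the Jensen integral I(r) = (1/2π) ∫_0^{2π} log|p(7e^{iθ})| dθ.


Zeros: 2, 2, 5; r = 7.
Inside |z| < r: 2, 2, 5. Outside (|z| ≥ r): ∅.
p(0) = -20, so log|p(0)| = log(20) = 2.9957.
Apply Jensen: I(r) = log|p(0)| + Σ_k log(r/|z_k|), summed over zeros inside |z| < r.
  log(r/|z_k|) for z_k = 5: log(7/5) = 0.3365
  log(r/|z_k|) for z_k = 2: log(7/2) = 1.2528
  log(r/|z_k|) for z_k = 2: log(7/2) = 1.2528
Sum over inside zeros: 2.8420.
I(r) = log|p(0)| + (inside sum) = 2.9957 + 2.8420 = 5.8377.
Closed form (all zeros inside, monic): I(r) = n·log(r) = 3·log(7) = 5.8377. ✓

I(r) ≈ 5.8377.


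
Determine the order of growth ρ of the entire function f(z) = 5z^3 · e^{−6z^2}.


M(r) = max_{|z|=r} |5|·|z|^3·|e^{−6z^2}| = 5·r^3 · e^{6r^2} (the factors attain their maxima compatibly on |z|=r). Then log M(r) = log 5 + 3·log r + 6r^2, dominated by the last term, so log log M(r) ~ 2·log r. The polynomial factor 5z^3 contributes only a log r term and does not affect the order. ρ = 2.
Therefore ρ = 2.

Order ρ = 2.


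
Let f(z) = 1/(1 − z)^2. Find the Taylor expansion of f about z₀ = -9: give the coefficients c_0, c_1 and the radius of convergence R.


Let w = z − z₀, so z = z₀ + w.
Then 1 − z = 1 − (z₀ + w) = (1 − z₀) − w = 10 − w.
f(z) = 1/(10 − w)^2 = (1/(10)^2) · (1 − w/(10))^{−2}.
By the binomial series (1−u)^{−2} = Σ_{n≥0} C(n+1, 1) u^n for |u|<1, with u = w/(10):
  c_n = C(n+1, 1) / (10)^(n+2).
  c_0 = 1/(10)^2 = 1/100.
  c_1 = 2/(10)^3 = 1/500.
The series is valid for |w/d| < 1, i.e. |z − z₀| < |d|.
Radius of convergence: R = |1 − z₀| = |10| = 10 (distance from z₀ to the singularity z = 1).

c_0 = 1/100, c_1 = 1/500; R = 10.


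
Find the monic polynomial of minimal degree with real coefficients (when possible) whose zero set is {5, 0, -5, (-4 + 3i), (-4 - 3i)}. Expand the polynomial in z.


The polynomial is p(z) = ∏_{α ∈ S} (z − α), where S = {5, 0, -5, (-4 + 3i), (-4 - 3i)}.
Expanding the product yields: p(z) = z^5 + 8·z^4 -200·z^2 -625·z.
Note conjugate pairs combine to real quadratics: (z − (-4+3i))(z − (-4−3i)) = z² + 8z + 25.
The resulting polynomial has degree 5 and real coefficients as required.

p(z) = z^5 + 8·z^4 -200·z^2 -625·z.


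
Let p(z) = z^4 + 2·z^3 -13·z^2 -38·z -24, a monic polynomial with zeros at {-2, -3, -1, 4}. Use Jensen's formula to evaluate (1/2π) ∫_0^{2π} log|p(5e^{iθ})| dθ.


Zeros: -3, -2, -1, 4; r = 5.
Inside |z| < r: -3, -2, -1, 4. Outside (|z| ≥ r): ∅.
p(0) = -24, so log|p(0)| = log(24) = 3.1781.
Apply Jensen: I(r) = log|p(0)| + Σ_k log(r/|z_k|), summed over zeros inside |z| < r.
  log(r/|z_k|) for z_k = -2: log(5/2) = 0.9163
  log(r/|z_k|) for z_k = -3: log(5/3) = 0.5108
  log(r/|z_k|) for z_k = -1: log(5/1) = 1.6094
  log(r/|z_k|) for z_k = 4: log(5/4) = 0.2231
Sum over inside zeros: 3.2597.
I(r) = log|p(0)| + (inside sum) = 3.1781 + 3.2597 = 6.4378.
Closed form (all zeros inside, monic): I(r) = n·log(r) = 4·log(5) = 6.4378. ✓

I(r) ≈ 6.4378.


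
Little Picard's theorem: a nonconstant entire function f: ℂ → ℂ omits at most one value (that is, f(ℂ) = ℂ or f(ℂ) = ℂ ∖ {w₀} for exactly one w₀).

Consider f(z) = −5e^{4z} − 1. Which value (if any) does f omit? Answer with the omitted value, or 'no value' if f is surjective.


Little Picard bounds the complement of f(ℂ) to at most one point.
e^{4z} is never zero on ℂ, so -5·e^{4z} takes every value in ℂ ∖ {0}. Adding -1 shifts the range to ℂ ∖ {-1}. Thus f omits exactly the value -1.

Omitted value: -1.


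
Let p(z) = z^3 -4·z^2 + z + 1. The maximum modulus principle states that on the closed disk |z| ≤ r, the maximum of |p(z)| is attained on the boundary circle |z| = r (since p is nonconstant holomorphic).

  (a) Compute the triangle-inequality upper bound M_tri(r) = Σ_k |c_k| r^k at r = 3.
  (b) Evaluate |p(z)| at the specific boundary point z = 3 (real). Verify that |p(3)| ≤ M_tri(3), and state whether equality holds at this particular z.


Coefficients: c_0 = 1, c_1 = 1, c_2 = -4, c_3 = 1. Radius r = 3.
Part (a). Triangle bound: M_tri(r) = Σ_k |c_k| r^k
  = |1|·3^0 + |1|·3^1 + |-4|·3^2 + |1|·3^3
  = 1 + 3 + 36 + 27 = 67.
This bounds M(r) := max_{|z|=r} |p(z)| from above; equality holds iff all terms c_k z^k can be made to align in phase at a single z on |z|=r.
Part (b). At z = 3 (real, on the circle |z| = r):
  p(3) = (1)·3^0 + (1)·3^1 + (-4)·3^2 + (1)·3^3 = -5.
  |p(3)| = 5.
Check: |p(3)| = 5 ≤ 67 = M_tri(3). ✓ Equality does not hold at z = 3 (the coefficients have mixed signs, so the terms do not all align in phase there).

M_tri(3) = 67; |p(3)| = 5; equality at z=3: no.


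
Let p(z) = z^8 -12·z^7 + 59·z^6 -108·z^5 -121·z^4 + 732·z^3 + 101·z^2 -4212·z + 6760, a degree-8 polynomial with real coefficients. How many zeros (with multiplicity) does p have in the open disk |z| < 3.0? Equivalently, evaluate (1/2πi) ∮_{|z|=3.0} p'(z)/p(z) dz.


The zeros of p are: (3 + 2i), (3 - 2i), (3 + 2i), (3 - 2i), (2 + 2i), (2 - 2i), (-2 + 1i), (-2 - 1i).
Their magnitudes are: 3.606, 3.606, 3.606, 3.606, 2.828, 2.828, 2.236, 2.236.
Zeros with |z| < R = 3.0: (2 + 2i), (2 - 2i), (-2 + 1i), (-2 - 1i).
Count = 4.
By the argument principle, (1/2πi) ∮_{|z|=R} p'(z)/p(z) dz equals exactly this count.

Number of zeros inside |z| < 3.0: 4.


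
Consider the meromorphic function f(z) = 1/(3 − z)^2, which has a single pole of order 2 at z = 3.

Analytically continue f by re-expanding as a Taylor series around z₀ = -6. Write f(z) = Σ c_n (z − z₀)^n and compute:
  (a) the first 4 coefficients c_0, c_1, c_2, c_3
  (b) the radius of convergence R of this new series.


Let w = z − z₀, so z = z₀ + w.
Then 3 − z = 3 − (z₀ + w) = (3 − z₀) − w = 9 − w.
f(z) = 1/(9 − w)^2 = (1/(9)^2) · (1 − w/(9))^{−2}.
By the binomial series (1−u)^{−2} = Σ_{n≥0} C(n+1, 1) u^n for |u|<1, with u = w/(9):
  c_n = C(n+1, 1) / (9)^(n+2).
  c_0 = 1/(9)^2 = 1/81.
  c_1 = 2/(9)^3 = 2/729.
  c_2 = 3/(9)^4 = 1/2187.
  c_3 = 4/(9)^5 = 4/59049.
The series is valid for |w/d| < 1, i.e. |z − z₀| < |d|.
Radius of convergence: R = |3 − z₀| = |9| = 9 (distance from z₀ to the singularity z = 3).

c_0 = 1/81, c_1 = 2/729, c_2 = 1/2187, c_3 = 4/59049; R = 9.


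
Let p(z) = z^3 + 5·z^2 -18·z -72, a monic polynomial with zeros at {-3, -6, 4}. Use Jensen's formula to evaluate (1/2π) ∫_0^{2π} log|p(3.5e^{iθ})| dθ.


Zeros: -6, -3, 4; r = 3.5.
Inside |z| < r: -3. Outside (|z| ≥ r): -6, 4.
p(0) = -72, so log|p(0)| = log(72) = 4.2767.
Apply Jensen: I(r) = log|p(0)| + Σ_k log(r/|z_k|), summed over zeros inside |z| < r.
  log(r/|z_k|) for z_k = -3: log(3.5/3) = 0.1542
  Outside zeros (-6, 4) contribute nothing to the Jensen sum.
Sum over inside zeros: 0.1542.
I(r) = log|p(0)| + (inside sum) = 4.2767 + 0.1542 = 4.4308.
Note: since some zeros are outside |z| ≤ r, the simplified n·log(r) form does NOT apply — only the inside zeros contribute.

I(r) ≈ 4.4308.


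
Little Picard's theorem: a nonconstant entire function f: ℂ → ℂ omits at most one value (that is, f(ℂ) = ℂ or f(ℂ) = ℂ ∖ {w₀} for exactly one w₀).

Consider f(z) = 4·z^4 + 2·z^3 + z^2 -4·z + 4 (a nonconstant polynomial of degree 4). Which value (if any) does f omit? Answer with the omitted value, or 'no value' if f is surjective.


Little Picard bounds the complement of f(ℂ) to at most one point.
For every w ∈ ℂ, the equation p(z) − w = 0 is a nonconstant polynomial in z and hence has at least one root by the fundamental theorem of algebra. So p is surjective onto ℂ, omitting no value.

Omitted value: no value.


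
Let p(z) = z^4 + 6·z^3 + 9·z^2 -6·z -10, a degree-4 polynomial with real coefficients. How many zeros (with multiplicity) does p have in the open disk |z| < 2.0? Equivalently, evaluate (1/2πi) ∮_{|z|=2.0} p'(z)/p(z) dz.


The zeros of p are: 1, (-3 + 1i), (-3 - 1i), -1.
Their magnitudes are: 1, 3.162, 3.162, 1.
Zeros with |z| < R = 2.0: 1, -1.
Count = 2.
By the argument principle, (1/2πi) ∮_{|z|=R} p'(z)/p(z) dz equals exactly this count.

Number of zeros inside |z| < 2.0: 2.


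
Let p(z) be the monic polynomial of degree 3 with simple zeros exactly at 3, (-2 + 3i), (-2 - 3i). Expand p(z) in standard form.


The polynomial is p(z) = ∏_{α ∈ S} (z − α), where S = {3, (-2 + 3i), (-2 - 3i)}.
Expanding the product yields: p(z) = z^3 + z^2 + z -39.
Note conjugate pairs combine to real quadratics: (z − (-2+3i))(z − (-2−3i)) = z² + 4z + 13.
The resulting polynomial has degree 3 and real coefficients as required.

p(z) = z^3 + z^2 + z -39.


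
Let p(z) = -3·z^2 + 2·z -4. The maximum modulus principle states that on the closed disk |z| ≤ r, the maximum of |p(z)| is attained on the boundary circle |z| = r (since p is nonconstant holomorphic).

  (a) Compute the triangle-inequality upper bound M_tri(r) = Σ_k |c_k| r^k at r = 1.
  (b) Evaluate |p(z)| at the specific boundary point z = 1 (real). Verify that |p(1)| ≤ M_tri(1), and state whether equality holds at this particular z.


Coefficients: c_0 = -4, c_1 = 2, c_2 = -3. Radius r = 1.
Part (a). Triangle bound: M_tri(r) = Σ_k |c_k| r^k
  = |-4|·1^0 + |2|·1^1 + |-3|·1^2
  = 4 + 2 + 3 = 9.
This bounds M(r) := max_{|z|=r} |p(z)| from above; equality holds iff all terms c_k z^k can be made to align in phase at a single z on |z|=r.
Part (b). At z = 1 (real, on the circle |z| = r):
  p(1) = (-4)·1^0 + (2)·1^1 + (-3)·1^2 = -5.
  |p(1)| = 5.
Check: |p(1)| = 5 ≤ 9 = M_tri(1). ✓ Equality does not hold at z = 1 (the coefficients have mixed signs, so the terms do not all align in phase there).

M_tri(1) = 9; |p(1)| = 5; equality at z=1: no.


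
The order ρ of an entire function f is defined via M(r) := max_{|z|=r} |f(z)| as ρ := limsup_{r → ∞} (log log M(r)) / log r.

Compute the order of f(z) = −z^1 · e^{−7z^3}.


M(r) = max_{|z|=r} |-1|·|z|^1·|e^{−7z^3}| = 1·r^1 · e^{7r^3} (the factors attain their maxima compatibly on |z|=r). Then log M(r) = log 1 + 1·log r + 7r^3, dominated by the last term, so log log M(r) ~ 3·log r. The polynomial factor -1z^1 contributes only a log r term and does not affect the order. ρ = 3.
Therefore ρ = 3.

Order ρ = 3.


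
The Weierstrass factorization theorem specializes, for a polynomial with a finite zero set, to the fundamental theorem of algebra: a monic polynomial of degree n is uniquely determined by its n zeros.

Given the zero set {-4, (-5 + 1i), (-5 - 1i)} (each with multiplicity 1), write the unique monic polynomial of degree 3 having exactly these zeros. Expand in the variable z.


The polynomial is p(z) = ∏_{α ∈ S} (z − α), where S = {-4, (-5 + 1i), (-5 - 1i)}.
Expanding the product yields: p(z) = z^3 + 14·z^2 + 66·z + 104.
Note conjugate pairs combine to real quadratics: (z − (-5+1i))(z − (-5−1i)) = z² + 10z + 26.
The resulting polynomial has degree 3 and real coefficients as required.

p(z) = z^3 + 14·z^2 + 66·z + 104.


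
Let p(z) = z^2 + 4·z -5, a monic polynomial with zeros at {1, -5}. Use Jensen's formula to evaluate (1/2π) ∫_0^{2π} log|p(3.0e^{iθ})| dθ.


Zeros: -5, 1; r = 3.0.
Inside |z| < r: 1. Outside (|z| ≥ r): -5.
p(0) = -5, so log|p(0)| = log(5) = 1.6094.
Apply Jensen: I(r) = log|p(0)| + Σ_k log(r/|z_k|), summed over zeros inside |z| < r.
  log(r/|z_k|) for z_k = 1: log(3.0/1) = 1.0986
  Outside zeros (-5) contribute nothing to the Jensen sum.
Sum over inside zeros: 1.0986.
I(r) = log|p(0)| + (inside sum) = 1.6094 + 1.0986 = 2.7081.
Note: since some zeros are outside |z| ≤ r, the simplified n·log(r) form does NOT apply — only the inside zeros contribute.

I(r) ≈ 2.7081.


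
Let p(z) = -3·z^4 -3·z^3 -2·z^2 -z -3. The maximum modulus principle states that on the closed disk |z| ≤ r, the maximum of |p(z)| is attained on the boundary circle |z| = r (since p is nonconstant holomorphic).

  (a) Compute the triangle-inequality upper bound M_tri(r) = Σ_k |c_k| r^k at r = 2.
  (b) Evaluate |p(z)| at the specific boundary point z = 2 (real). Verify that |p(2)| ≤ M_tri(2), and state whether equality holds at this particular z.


Coefficients: c_0 = -3, c_1 = -1, c_2 = -2, c_3 = -3, c_4 = -3. Radius r = 2.
Part (a). Triangle bound: M_tri(r) = Σ_k |c_k| r^k
  = |-3|·2^0 + |-1|·2^1 + |-2|·2^2 + |-3|·2^3 + |-3|·2^4
  = 3 + 2 + 8 + 24 + 48 = 85.
This bounds M(r) := max_{|z|=r} |p(z)| from above; equality holds iff all terms c_k z^k can be made to align in phase at a single z on |z|=r.
Part (b). At z = 2 (real, on the circle |z| = r):
  p(2) = (-3)·2^0 + (-1)·2^1 + (-2)·2^2 + (-3)·2^3 + (-3)·2^4 = -85.
  |p(2)| = 85.
Since all nonzero coefficients share the same sign, |p(2)| = 85 = M_tri(2); the triangle bound is attained at z = 2, so in fact M(r) = 85.

M_tri(2) = 85; |p(2)| = 85; equality at z=2: yes.


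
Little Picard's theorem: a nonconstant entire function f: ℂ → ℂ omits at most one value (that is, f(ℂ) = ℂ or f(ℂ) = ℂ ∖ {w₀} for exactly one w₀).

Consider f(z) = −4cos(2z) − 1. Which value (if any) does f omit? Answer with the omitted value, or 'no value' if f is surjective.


Little Picard bounds the complement of f(ℂ) to at most one point.
cos is entire and surjective onto ℂ: for every w ∈ ℂ, cos(ζ) = w has a solution ζ ∈ ℂ (e.g., via the complex inverse arccos). With ζ = 2z this gives z = ζ/(2). Then -4·cos(2z) takes every value in -4·ℂ = ℂ, and adding -1 is a bijection of ℂ. So f is surjective and omits no value. (Note: only on the real line is cos bounded by [−1, 1].)

Omitted value: no value.


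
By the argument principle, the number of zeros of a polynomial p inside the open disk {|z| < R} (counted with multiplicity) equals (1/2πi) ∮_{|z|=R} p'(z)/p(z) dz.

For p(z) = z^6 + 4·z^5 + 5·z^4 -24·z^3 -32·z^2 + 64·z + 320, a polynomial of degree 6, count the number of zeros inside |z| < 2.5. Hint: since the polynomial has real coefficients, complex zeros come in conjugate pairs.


The zeros of p are: (-2 + 2i), (-2 - 2i), (2 + 1i), (2 - 1i), (-2 + 2i), (-2 - 2i).
Their magnitudes are: 2.828, 2.828, 2.236, 2.236, 2.828, 2.828.
Zeros with |z| < R = 2.5: (2 + 1i), (2 - 1i).
Count = 2.
By the argument principle, (1/2πi) ∮_{|z|=R} p'(z)/p(z) dz equals exactly this count.

Number of zeros inside |z| < 2.5: 2.


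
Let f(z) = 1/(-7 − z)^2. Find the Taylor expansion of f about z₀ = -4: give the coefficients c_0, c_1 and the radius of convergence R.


Let w = z − z₀, so z = z₀ + w.
Then -7 − z = -7 − (z₀ + w) = (-7 − z₀) − w = -3 − w.
f(z) = 1/(-3 − w)^2 = (1/(-3)^2) · (1 − w/(-3))^{−2}.
By the binomial series (1−u)^{−2} = Σ_{n≥0} C(n+1, 1) u^n for |u|<1, with u = w/(-3):
  c_n = C(n+1, 1) / (-3)^(n+2).
  c_0 = 1/(-3)^2 = 1/9.
  c_1 = 2/(-3)^3 = -2/27.
The series is valid for |w/d| < 1, i.e. |z − z₀| < |d|.
Radius of convergence: R = |-7 − z₀| = |-3| = 3 (distance from z₀ to the singularity z = -7).

c_0 = 1/9, c_1 = -2/27; R = 3.


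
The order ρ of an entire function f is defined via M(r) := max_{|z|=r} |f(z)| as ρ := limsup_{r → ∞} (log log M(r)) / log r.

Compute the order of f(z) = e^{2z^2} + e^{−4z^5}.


Each summand is entire of order 2 and 5 respectively (as in the single-exponential case). The order of a sum is at most the max of the orders, so ρ ≤ 5. For the lower bound: on |z|=r choose arg z so that -4z^5 is real positive; then |e^{-4z^5}| = e^{4r^5} while |e^{2z^2}| ≤ e^{2r^2} = o(e^{4r^5}). So |f| ≥ e^{4r^5}(1 − o(1)) and ρ ≥ 5. Hence ρ = max(2, 5) = 5.
Therefore ρ = 5.

Order ρ = 5.


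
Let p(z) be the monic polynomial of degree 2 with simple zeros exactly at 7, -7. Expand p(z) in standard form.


The polynomial is p(z) = ∏_{α ∈ S} (z − α), where S = {7, -7}.
Expanding the product yields: p(z) = z^2 -49.
The resulting polynomial has degree 2 and real coefficients as required.

p(z) = z^2 -49.


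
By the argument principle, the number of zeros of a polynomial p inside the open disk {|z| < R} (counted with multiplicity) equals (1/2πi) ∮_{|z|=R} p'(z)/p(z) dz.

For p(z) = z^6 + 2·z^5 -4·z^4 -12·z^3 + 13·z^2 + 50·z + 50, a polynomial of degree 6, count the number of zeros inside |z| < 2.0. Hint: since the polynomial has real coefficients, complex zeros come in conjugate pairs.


The zeros of p are: (-2 + 1i), (-2 - 1i), (2 + 1i), (2 - 1i), (-1 + 1i), (-1 - 1i).
Their magnitudes are: 2.236, 2.236, 2.236, 2.236, 1.414, 1.414.
Zeros with |z| < R = 2.0: (-1 + 1i), (-1 - 1i).
Count = 2.
By the argument principle, (1/2πi) ∮_{|z|=R} p'(z)/p(z) dz equals exactly this count.

Number of zeros inside |z| < 2.0: 2.


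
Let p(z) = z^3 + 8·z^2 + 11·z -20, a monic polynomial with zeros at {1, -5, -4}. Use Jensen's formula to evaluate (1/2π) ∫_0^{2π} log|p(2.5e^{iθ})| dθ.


Zeros: -5, -4, 1; r = 2.5.
Inside |z| < r: 1. Outside (|z| ≥ r): -5, -4.
p(0) = -20, so log|p(0)| = log(20) = 2.9957.
Apply Jensen: I(r) = log|p(0)| + Σ_k log(r/|z_k|), summed over zeros inside |z| < r.
  log(r/|z_k|) for z_k = 1: log(2.5/1) = 0.9163
  Outside zeros (-5, -4) contribute nothing to the Jensen sum.
Sum over inside zeros: 0.9163.
I(r) = log|p(0)| + (inside sum) = 2.9957 + 0.9163 = 3.9120.
Note: since some zeros are outside |z| ≤ r, the simplified n·log(r) form does NOT apply — only the inside zeros contribute.

I(r) ≈ 3.9120.


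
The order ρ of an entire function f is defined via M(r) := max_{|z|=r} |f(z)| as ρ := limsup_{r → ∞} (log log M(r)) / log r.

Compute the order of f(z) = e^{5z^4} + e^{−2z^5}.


Each summand is entire of order 4 and 5 respectively (as in the single-exponential case). The order of a sum is at most the max of the orders, so ρ ≤ 5. For the lower bound: on |z|=r choose arg z so that -2z^5 is real positive; then |e^{-2z^5}| = e^{2r^5} while |e^{5z^4}| ≤ e^{5r^4} = o(e^{2r^5}). So |f| ≥ e^{2r^5}(1 − o(1)) and ρ ≥ 5. Hence ρ = max(4, 5) = 5.
Therefore ρ = 5.

Order ρ = 5.


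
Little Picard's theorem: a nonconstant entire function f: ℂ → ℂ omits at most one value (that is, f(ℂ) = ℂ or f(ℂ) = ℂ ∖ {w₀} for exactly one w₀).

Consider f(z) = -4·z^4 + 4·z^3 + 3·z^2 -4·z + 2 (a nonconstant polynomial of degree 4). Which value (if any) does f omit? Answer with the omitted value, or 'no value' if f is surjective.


Little Picard bounds the complement of f(ℂ) to at most one point.
For every w ∈ ℂ, the equation p(z) − w = 0 is a nonconstant polynomial in z and hence has at least one root by the fundamental theorem of algebra. So p is surjective onto ℂ, omitting no value.

Omitted value: no value.


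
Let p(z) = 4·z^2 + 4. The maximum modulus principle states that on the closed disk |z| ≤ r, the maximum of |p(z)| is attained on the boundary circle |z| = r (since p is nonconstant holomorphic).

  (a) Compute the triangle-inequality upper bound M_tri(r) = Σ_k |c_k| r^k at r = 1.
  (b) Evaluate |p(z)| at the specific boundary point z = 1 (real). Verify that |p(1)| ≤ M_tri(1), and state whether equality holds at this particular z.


Coefficients: c_0 = 4, c_1 = 0, c_2 = 4. Radius r = 1.
Part (a). Triangle bound: M_tri(r) = Σ_k |c_k| r^k
  = |4|·1^0 + |0|·1^1 + |4|·1^2
  = 4 + 0 + 4 = 8.
This bounds M(r) := max_{|z|=r} |p(z)| from above; equality holds iff all terms c_k z^k can be made to align in phase at a single z on |z|=r.
Part (b). At z = 1 (real, on the circle |z| = r):
  p(1) = (4)·1^0 + (0)·1^1 + (4)·1^2 = 8.
  |p(1)| = 8.
Since all nonzero coefficients share the same sign, |p(1)| = 8 = M_tri(1); the triangle bound is attained at z = 1, so in fact M(r) = 8.

M_tri(1) = 8; |p(1)| = 8; equality at z=1: yes.


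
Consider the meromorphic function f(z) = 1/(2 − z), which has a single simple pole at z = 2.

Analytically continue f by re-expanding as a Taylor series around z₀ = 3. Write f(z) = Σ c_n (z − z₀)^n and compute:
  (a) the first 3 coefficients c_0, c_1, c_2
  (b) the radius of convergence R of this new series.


Let w = z − z₀, so z = z₀ + w.
Then 2 − z = 2 − (z₀ + w) = (2 − z₀) − w = -1 − w.
f(z) = 1/(-1 − w) = (1/(-1)) · 1/(1 − w/(-1)) = Σ_{n≥0} w^n / (-1)^(n+1).
So c_n = 1/(-1)^(n+1):
  c_0 = 1/(-1)^1 = -1.
  c_1 = 1/(-1)^2 = 1.
  c_2 = 1/(-1)^3 = -1.
The series is valid for |w/d| < 1, i.e. |z − z₀| < |d|.
Radius of convergence: R = |2 − z₀| = |-1| = 1 (distance from z₀ to the singularity z = 2).

c_0 = -1, c_1 = 1, c_2 = -1; R = 1.


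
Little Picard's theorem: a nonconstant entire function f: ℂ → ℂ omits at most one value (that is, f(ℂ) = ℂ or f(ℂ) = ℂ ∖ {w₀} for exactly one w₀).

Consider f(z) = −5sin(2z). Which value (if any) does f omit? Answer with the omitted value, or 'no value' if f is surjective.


Little Picard bounds the complement of f(ℂ) to at most one point.
sin is entire and surjective onto ℂ: for every w ∈ ℂ, sin(ζ) = w has a solution ζ ∈ ℂ (e.g., via the complex inverse arcsin). With ζ = 2z this gives z = ζ/(2). Then -5·sin(2z) takes every value in -5·ℂ = ℂ, and adding 0 is a bijection of ℂ. So f is surjective and omits no value. (Note: only on the real line is sin bounded by [−1, 1].)

Omitted value: no value.


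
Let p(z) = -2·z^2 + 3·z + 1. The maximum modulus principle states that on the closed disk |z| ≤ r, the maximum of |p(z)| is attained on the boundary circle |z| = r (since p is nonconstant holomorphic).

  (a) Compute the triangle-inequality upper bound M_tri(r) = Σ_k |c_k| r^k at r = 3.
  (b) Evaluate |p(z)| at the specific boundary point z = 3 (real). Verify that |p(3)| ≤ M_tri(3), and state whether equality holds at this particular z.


Coefficients: c_0 = 1, c_1 = 3, c_2 = -2. Radius r = 3.
Part (a). Triangle bound: M_tri(r) = Σ_k |c_k| r^k
  = |1|·3^0 + |3|·3^1 + |-2|·3^2
  = 1 + 9 + 18 = 28.
This bounds M(r) := max_{|z|=r} |p(z)| from above; equality holds iff all terms c_k z^k can be made to align in phase at a single z on |z|=r.
Part (b). At z = 3 (real, on the circle |z| = r):
  p(3) = (1)·3^0 + (3)·3^1 + (-2)·3^2 = -8.
  |p(3)| = 8.
Check: |p(3)| = 8 ≤ 28 = M_tri(3). ✓ Equality does not hold at z = 3 (the coefficients have mixed signs, so the terms do not all align in phase there).

M_tri(3) = 28; |p(3)| = 8; equality at z=3: no.


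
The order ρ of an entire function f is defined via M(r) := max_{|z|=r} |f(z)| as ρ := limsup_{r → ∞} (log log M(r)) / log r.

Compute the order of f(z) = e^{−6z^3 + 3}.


|e^{−6z^3 + 3}| = e^{Re(-6·z^3) + 3} ≤ e^{6|z|^3 + 3} = e^{6r^3 + 3} on |z| = r, so ρ ≤ 3. Choosing z on |z|=r so that -6·z^3 is real positive (always possible by picking arg z appropriately) gives |f(z)| = e^{6r^3 + 3}, matching the bound. The additive constant 3 does not affect log log M(r) ~ 3·log r. Hence ρ = 3.
Therefore ρ = 3.

Order ρ = 3.


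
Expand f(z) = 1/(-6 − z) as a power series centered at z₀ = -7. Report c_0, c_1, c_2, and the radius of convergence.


Let w = z − z₀, so z = z₀ + w.
Then -6 − z = -6 − (z₀ + w) = (-6 − z₀) − w = 1 − w.
f(z) = 1/(1 − w) = (1/(1)) · 1/(1 − w/(1)) = Σ_{n≥0} w^n / (1)^(n+1).
So c_n = 1/(1)^(n+1):
  c_0 = 1/(1)^1 = 1.
  c_1 = 1/(1)^2 = 1.
  c_2 = 1/(1)^3 = 1.
The series is valid for |w/d| < 1, i.e. |z − z₀| < |d|.
Radius of convergence: R = |-6 − z₀| = |1| = 1 (distance from z₀ to the singularity z = -6).

c_0 = 1, c_1 = 1, c_2 = 1; R = 1.


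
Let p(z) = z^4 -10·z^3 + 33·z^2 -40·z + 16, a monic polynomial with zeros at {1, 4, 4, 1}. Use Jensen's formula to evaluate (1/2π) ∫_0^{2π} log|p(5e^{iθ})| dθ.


Zeros: 1, 1, 4, 4; r = 5.
Inside |z| < r: 1, 1, 4, 4. Outside (|z| ≥ r): ∅.
p(0) = 16, so log|p(0)| = log(16) = 2.7726.
Apply Jensen: I(r) = log|p(0)| + Σ_k log(r/|z_k|), summed over zeros inside |z| < r.
  log(r/|z_k|) for z_k = 1: log(5/1) = 1.6094
  log(r/|z_k|) for z_k = 4: log(5/4) = 0.2231
  log(r/|z_k|) for z_k = 4: log(5/4) = 0.2231
  log(r/|z_k|) for z_k = 1: log(5/1) = 1.6094
Sum over inside zeros: 3.6652.
I(r) = log|p(0)| + (inside sum) = 2.7726 + 3.6652 = 6.4378.
Closed form (all zeros inside, monic): I(r) = n·log(r) = 4·log(5) = 6.4378. ✓

I(r) ≈ 6.4378.


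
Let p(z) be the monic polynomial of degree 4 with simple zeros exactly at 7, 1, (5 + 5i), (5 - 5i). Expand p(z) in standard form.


The polynomial is p(z) = ∏_{α ∈ S} (z − α), where S = {7, 1, (5 + 5i), (5 - 5i)}.
Expanding the product yields: p(z) = z^4 -18·z^3 + 137·z^2 -470·z + 350.
Note conjugate pairs combine to real quadratics: (z − (5+5i))(z − (5−5i)) = z² − 10z + 50.
The resulting polynomial has degree 4 and real coefficients as required.

p(z) = z^4 -18·z^3 + 137·z^2 -470·z + 350.


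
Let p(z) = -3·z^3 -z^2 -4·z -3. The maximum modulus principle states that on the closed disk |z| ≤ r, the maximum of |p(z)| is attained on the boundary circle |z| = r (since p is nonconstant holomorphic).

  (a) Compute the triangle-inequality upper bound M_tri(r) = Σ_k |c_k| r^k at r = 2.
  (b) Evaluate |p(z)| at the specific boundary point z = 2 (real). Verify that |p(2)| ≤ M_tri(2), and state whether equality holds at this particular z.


Coefficients: c_0 = -3, c_1 = -4, c_2 = -1, c_3 = -3. Radius r = 2.
Part (a). Triangle bound: M_tri(r) = Σ_k |c_k| r^k
  = |-3|·2^0 + |-4|·2^1 + |-1|·2^2 + |-3|·2^3
  = 3 + 8 + 4 + 24 = 39.
This bounds M(r) := max_{|z|=r} |p(z)| from above; equality holds iff all terms c_k z^k can be made to align in phase at a single z on |z|=r.
Part (b). At z = 2 (real, on the circle |z| = r):
  p(2) = (-3)·2^0 + (-4)·2^1 + (-1)·2^2 + (-3)·2^3 = -39.
  |p(2)| = 39.
Since all nonzero coefficients share the same sign, |p(2)| = 39 = M_tri(2); the triangle bound is attained at z = 2, so in fact M(r) = 39.

M_tri(2) = 39; |p(2)| = 39; equality at z=2: yes.


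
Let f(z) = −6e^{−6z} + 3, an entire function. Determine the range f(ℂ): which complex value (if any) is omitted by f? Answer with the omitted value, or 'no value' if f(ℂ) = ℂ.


Little Picard bounds the complement of f(ℂ) to at most one point.
e^{−6z} is never zero on ℂ, so -6·e^{−6z} takes every value in ℂ ∖ {0}. Adding 3 shifts the range to ℂ ∖ {3}. Thus f omits exactly the value 3.

Omitted value: 3.


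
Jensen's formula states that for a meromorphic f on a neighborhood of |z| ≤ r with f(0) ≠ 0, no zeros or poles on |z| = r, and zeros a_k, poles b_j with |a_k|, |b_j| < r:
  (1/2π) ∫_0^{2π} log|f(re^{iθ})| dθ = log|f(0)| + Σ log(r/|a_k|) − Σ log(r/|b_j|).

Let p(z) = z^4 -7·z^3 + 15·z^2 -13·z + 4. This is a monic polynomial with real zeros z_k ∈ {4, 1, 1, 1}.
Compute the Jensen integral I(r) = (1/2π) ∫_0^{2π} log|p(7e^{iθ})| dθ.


Zeros: 1, 1, 1, 4; r = 7.
Inside |z| < r: 1, 1, 1, 4. Outside (|z| ≥ r): ∅.
p(0) = 4, so log|p(0)| = log(4) = 1.3863.
Apply Jensen: I(r) = log|p(0)| + Σ_k log(r/|z_k|), summed over zeros inside |z| < r.
  log(r/|z_k|) for z_k = 4: log(7/4) = 0.5596
  log(r/|z_k|) for z_k = 1: log(7/1) = 1.9459
  log(r/|z_k|) for z_k = 1: log(7/1) = 1.9459
  log(r/|z_k|) for z_k = 1: log(7/1) = 1.9459
Sum over inside zeros: 6.3973.
I(r) = log|p(0)| + (inside sum) = 1.3863 + 6.3973 = 7.7836.
Closed form (all zeros inside, monic): I(r) = n·log(r) = 4·log(7) = 7.7836. ✓

I(r) ≈ 7.7836.


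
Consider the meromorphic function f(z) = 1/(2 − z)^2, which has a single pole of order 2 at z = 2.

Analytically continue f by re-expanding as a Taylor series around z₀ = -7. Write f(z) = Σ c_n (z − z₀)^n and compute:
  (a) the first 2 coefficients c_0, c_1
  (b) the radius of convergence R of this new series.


Let w = z − z₀, so z = z₀ + w.
Then 2 − z = 2 − (z₀ + w) = (2 − z₀) − w = 9 − w.
f(z) = 1/(9 − w)^2 = (1/(9)^2) · (1 − w/(9))^{−2}.
By the binomial series (1−u)^{−2} = Σ_{n≥0} C(n+1, 1) u^n for |u|<1, with u = w/(9):
  c_n = C(n+1, 1) / (9)^(n+2).
  c_0 = 1/(9)^2 = 1/81.
  c_1 = 2/(9)^3 = 2/729.
The series is valid for |w/d| < 1, i.e. |z − z₀| < |d|.
Radius of convergence: R = |2 − z₀| = |9| = 9 (distance from z₀ to the singularity z = 2).

c_0 = 1/81, c_1 = 2/729; R = 9.


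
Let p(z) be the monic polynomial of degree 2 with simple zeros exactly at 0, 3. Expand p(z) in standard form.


The polynomial is p(z) = ∏_{α ∈ S} (z − α), where S = {0, 3}.
Expanding the product yields: p(z) = z^2 -3·z.
The resulting polynomial has degree 2 and real coefficients as required.

p(z) = z^2 -3·z.


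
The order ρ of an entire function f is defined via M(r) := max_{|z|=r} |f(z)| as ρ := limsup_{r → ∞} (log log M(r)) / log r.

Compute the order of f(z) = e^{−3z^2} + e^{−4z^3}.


Each summand is entire of order 2 and 3 respectively (as in the single-exponential case). The order of a sum is at most the max of the orders, so ρ ≤ 3. For the lower bound: on |z|=r choose arg z so that -4z^3 is real positive; then |e^{-4z^3}| = e^{4r^3} while |e^{-3z^2}| ≤ e^{3r^2} = o(e^{4r^3}). So |f| ≥ e^{4r^3}(1 − o(1)) and ρ ≥ 3. Hence ρ = max(2, 3) = 3.
Therefore ρ = 3.

Order ρ = 3.


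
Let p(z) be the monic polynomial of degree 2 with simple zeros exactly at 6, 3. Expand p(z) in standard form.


The polynomial is p(z) = ∏_{α ∈ S} (z − α), where S = {6, 3}.
Expanding the product yields: p(z) = z^2 -9·z + 18.
The resulting polynomial has degree 2 and real coefficients as required.

p(z) = z^2 -9·z + 18.


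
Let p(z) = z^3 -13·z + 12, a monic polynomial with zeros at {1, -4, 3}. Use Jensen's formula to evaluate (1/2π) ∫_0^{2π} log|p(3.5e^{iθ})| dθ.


Zeros: -4, 1, 3; r = 3.5.
Inside |z| < r: 1, 3. Outside (|z| ≥ r): -4.
p(0) = 12, so log|p(0)| = log(12) = 2.4849.
Apply Jensen: I(r) = log|p(0)| + Σ_k log(r/|z_k|), summed over zeros inside |z| < r.
  log(r/|z_k|) for z_k = 1: log(3.5/1) = 1.2528
  log(r/|z_k|) for z_k = 3: log(3.5/3) = 0.1542
  Outside zeros (-4) contribute nothing to the Jensen sum.
Sum over inside zeros: 1.4069.
I(r) = log|p(0)| + (inside sum) = 2.4849 + 1.4069 = 3.8918.
Note: since some zeros are outside |z| ≤ r, the simplified n·log(r) form does NOT apply — only the inside zeros contribute.

I(r) ≈ 3.8918.


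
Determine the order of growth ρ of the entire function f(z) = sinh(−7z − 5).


sinh(w) is a linear combination of e^{iw} and e^{−iw} (or e^w, e^{−w} in the hyperbolic case), so |sinh(w)| ≤ e^{|w|}. With w = −7z − 5, |w| ≤ 7|z| + 5 = 7r + 5 on |z| = r, giving M(r) ≤ e^{7r + 5}, so ρ ≤ 1. On a suitable ray (z = it for sin/cos; z = t for sinh/cosh, t real → ∞), |sinh(−7z − 5)| grows like e^{7|t|}/2, so ρ ≥ 1. Hence ρ = 1.
Therefore ρ = 1.

Order ρ = 1.


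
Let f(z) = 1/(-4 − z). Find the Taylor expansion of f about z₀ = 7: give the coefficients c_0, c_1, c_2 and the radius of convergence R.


Let w = z − z₀, so z = z₀ + w.
Then -4 − z = -4 − (z₀ + w) = (-4 − z₀) − w = -11 − w.
f(z) = 1/(-11 − w) = (1/(-11)) · 1/(1 − w/(-11)) = Σ_{n≥0} w^n / (-11)^(n+1).
So c_n = 1/(-11)^(n+1):
  c_0 = 1/(-11)^1 = -1/11.
  c_1 = 1/(-11)^2 = 1/121.
  c_2 = 1/(-11)^3 = -1/1331.
The series is valid for |w/d| < 1, i.e. |z − z₀| < |d|.
Radius of convergence: R = |-4 − z₀| = |-11| = 11 (distance from z₀ to the singularity z = -4).

c_0 = -1/11, c_1 = 1/121, c_2 = -1/1331; R = 11.


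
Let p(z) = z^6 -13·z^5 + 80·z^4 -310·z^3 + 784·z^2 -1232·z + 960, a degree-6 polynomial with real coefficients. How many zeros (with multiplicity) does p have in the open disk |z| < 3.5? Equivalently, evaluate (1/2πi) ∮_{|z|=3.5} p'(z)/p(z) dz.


The zeros of p are: (2 + 2i), (2 - 2i), (1 + 3i), (1 - 3i), 4, 3.
Their magnitudes are: 2.828, 2.828, 3.162, 3.162, 4, 3.
Zeros with |z| < R = 3.5: (2 + 2i), (2 - 2i), (1 + 3i), (1 - 3i), 3.
Count = 5.
By the argument principle, (1/2πi) ∮_{|z|=R} p'(z)/p(z) dz equals exactly this count.

Number of zeros inside |z| < 3.5: 5.


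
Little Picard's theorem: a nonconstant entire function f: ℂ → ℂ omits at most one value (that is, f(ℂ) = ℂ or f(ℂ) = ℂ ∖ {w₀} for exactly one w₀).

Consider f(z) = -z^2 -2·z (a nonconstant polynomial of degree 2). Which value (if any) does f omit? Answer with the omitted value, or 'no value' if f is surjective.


Little Picard bounds the complement of f(ℂ) to at most one point.
For every w ∈ ℂ, the equation p(z) − w = 0 is a nonconstant polynomial in z and hence has at least one root by the fundamental theorem of algebra. So p is surjective onto ℂ, omitting no value.

Omitted value: no value.


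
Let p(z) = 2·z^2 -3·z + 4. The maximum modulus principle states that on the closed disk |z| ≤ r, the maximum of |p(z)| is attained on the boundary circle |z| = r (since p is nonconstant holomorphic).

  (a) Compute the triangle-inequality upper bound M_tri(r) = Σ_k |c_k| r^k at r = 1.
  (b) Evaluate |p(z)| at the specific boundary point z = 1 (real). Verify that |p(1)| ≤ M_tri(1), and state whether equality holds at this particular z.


Coefficients: c_0 = 4, c_1 = -3, c_2 = 2. Radius r = 1.
Part (a). Triangle bound: M_tri(r) = Σ_k |c_k| r^k
  = |4|·1^0 + |-3|·1^1 + |2|·1^2
  = 4 + 3 + 2 = 9.
This bounds M(r) := max_{|z|=r} |p(z)| from above; equality holds iff all terms c_k z^k can be made to align in phase at a single z on |z|=r.
Part (b). At z = 1 (real, on the circle |z| = r):
  p(1) = (4)·1^0 + (-3)·1^1 + (2)·1^2 = 3.
  |p(1)| = 3.
Check: |p(1)| = 3 ≤ 9 = M_tri(1). ✓ Equality does not hold at z = 1 (the coefficients have mixed signs, so the terms do not all align in phase there).

M_tri(1) = 9; |p(1)| = 3; equality at z=1: no.


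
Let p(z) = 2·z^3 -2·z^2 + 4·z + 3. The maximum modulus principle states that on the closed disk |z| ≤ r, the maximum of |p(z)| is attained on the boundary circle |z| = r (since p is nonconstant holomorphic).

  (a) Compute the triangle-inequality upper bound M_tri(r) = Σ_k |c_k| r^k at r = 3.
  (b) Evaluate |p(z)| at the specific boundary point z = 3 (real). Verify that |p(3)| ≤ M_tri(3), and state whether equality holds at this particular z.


Coefficients: c_0 = 3, c_1 = 4, c_2 = -2, c_3 = 2. Radius r = 3.
Part (a). Triangle bound: M_tri(r) = Σ_k |c_k| r^k
  = |3|·3^0 + |4|·3^1 + |-2|·3^2 + |2|·3^3
  = 3 + 12 + 18 + 54 = 87.
This bounds M(r) := max_{|z|=r} |p(z)| from above; equality holds iff all terms c_k z^k can be made to align in phase at a single z on |z|=r.
Part (b). At z = 3 (real, on the circle |z| = r):
  p(3) = (3)·3^0 + (4)·3^1 + (-2)·3^2 + (2)·3^3 = 51.
  |p(3)| = 51.
Check: |p(3)| = 51 ≤ 87 = M_tri(3). ✓ Equality does not hold at z = 3 (the coefficients have mixed signs, so the terms do not all align in phase there).

M_tri(3) = 87; |p(3)| = 51; equality at z=3: no.


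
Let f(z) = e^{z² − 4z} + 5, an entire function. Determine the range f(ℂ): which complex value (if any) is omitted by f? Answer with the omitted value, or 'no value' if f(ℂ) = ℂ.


Little Picard bounds the complement of f(ℂ) to at most one point.
The exponent g(z) = z² − 4z is a nonconstant polynomial, hence surjective onto ℂ. So e^{g(z)} takes every value in {e^w : w ∈ ℂ} = ℂ ∖ {0}. Adding 5 shifts the range to ℂ ∖ {5}. f omits exactly 5.

Omitted value: 5.


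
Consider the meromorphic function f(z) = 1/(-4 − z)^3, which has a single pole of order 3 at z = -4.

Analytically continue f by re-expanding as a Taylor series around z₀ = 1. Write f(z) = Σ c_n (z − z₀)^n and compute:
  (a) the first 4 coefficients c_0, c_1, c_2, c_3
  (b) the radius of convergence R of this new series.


Let w = z − z₀, so z = z₀ + w.
Then -4 − z = -4 − (z₀ + w) = (-4 − z₀) − w = -5 − w.
f(z) = 1/(-5 − w)^3 = (1/(-5)^3) · (1 − w/(-5))^{−3}.
By the binomial series (1−u)^{−3} = Σ_{n≥0} C(n+2, 2) u^n for |u|<1, with u = w/(-5):
  c_n = C(n+2, 2) / (-5)^(n+3).
  c_0 = 1/(-5)^3 = -1/125.
  c_1 = 3/(-5)^4 = 3/625.
  c_2 = 6/(-5)^5 = -6/3125.
  c_3 = 10/(-5)^6 = 2/3125.
The series is valid for |w/d| < 1, i.e. |z − z₀| < |d|.
Radius of convergence: R = |-4 − z₀| = |-5| = 5 (distance from z₀ to the singularity z = -4).

c_0 = -1/125, c_1 = 3/625, c_2 = -6/3125, c_3 = 2/3125; R = 5.


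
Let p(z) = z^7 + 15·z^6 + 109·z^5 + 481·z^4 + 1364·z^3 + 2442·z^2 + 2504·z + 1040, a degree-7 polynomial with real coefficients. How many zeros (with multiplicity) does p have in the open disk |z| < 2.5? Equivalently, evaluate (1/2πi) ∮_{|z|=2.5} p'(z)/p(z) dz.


The zeros of p are: (-3 + 1i), (-3 - 1i), (-2 + 2i), (-2 - 2i), -1, (-2 + 3i), (-2 - 3i).
Their magnitudes are: 3.162, 3.162, 2.828, 2.828, 1, 3.606, 3.606.
Zeros with |z| < R = 2.5: -1.
Count = 1.
By the argument principle, (1/2πi) ∮_{|z|=R} p'(z)/p(z) dz equals exactly this count.

Number of zeros inside |z| < 2.5: 1.


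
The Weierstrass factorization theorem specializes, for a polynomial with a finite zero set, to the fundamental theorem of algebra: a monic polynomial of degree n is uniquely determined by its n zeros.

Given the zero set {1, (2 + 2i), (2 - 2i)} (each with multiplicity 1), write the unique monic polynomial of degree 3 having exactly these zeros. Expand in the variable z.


The polynomial is p(z) = ∏_{α ∈ S} (z − α), where S = {1, (2 + 2i), (2 - 2i)}.
Expanding the product yields: p(z) = z^3 -5·z^2 + 12·z -8.
Note conjugate pairs combine to real quadratics: (z − (2+2i))(z − (2−2i)) = z² − 4z + 8.
The resulting polynomial has degree 3 and real coefficients as required.

p(z) = z^3 -5·z^2 + 12·z -8.


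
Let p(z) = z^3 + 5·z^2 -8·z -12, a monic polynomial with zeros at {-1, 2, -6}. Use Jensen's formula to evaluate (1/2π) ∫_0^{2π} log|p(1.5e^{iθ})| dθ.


Zeros: -6, -1, 2; r = 1.5.
Inside |z| < r: -1. Outside (|z| ≥ r): -6, 2.
p(0) = -12, so log|p(0)| = log(12) = 2.4849.
Apply Jensen: I(r) = log|p(0)| + Σ_k log(r/|z_k|), summed over zeros inside |z| < r.
  log(r/|z_k|) for z_k = -1: log(1.5/1) = 0.4055
  Outside zeros (-6, 2) contribute nothing to the Jensen sum.
Sum over inside zeros: 0.4055.
I(r) = log|p(0)| + (inside sum) = 2.4849 + 0.4055 = 2.8904.
Note: since some zeros are outside |z| ≤ r, the simplified n·log(r) form does NOT apply — only the inside zeros contribute.

I(r) ≈ 2.8904.
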